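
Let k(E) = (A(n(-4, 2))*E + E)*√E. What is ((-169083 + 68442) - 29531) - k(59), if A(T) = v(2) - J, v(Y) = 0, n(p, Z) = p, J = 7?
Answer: -130172 + 354*√59 ≈ -1.2745e+5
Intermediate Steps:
A(T) = -7 (A(T) = 0 - 1*7 = 0 - 7 = -7)
k(E) = -6*E^(3/2) (k(E) = (-7*E + E)*√E = (-6*E)*√E = -6*E^(3/2))
((-169083 + 68442) - 29531) - k(59) = ((-169083 + 68442) - 29531) - (-6)*59^(3/2) = (-100641 - 29531) - (-6)*59*√59 = -130172 - (-354)*√59 = -130172 + 354*√59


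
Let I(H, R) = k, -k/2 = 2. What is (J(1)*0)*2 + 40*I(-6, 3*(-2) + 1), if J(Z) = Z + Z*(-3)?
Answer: -160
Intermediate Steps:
k = -4 (k = -2*2 = -4)
J(Z) = -2*Z (J(Z) = Z - 3*Z = -2*Z)
I(H, R) = -4
(J(1)*0)*2 + 40*I(-6, 3*(-2) + 1) = (-2*1*0)*2 + 40*(-4) = -2*0*2 - 160 = 0*2 - 160 = 0 - 160 = -160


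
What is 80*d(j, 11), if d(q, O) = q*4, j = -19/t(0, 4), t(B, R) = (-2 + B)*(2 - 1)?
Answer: 3040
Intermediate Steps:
t(B, R) = -2 + B (t(B, R) = (-2 + B)*1 = -2 + B)
j = 19/2 (j = -19/(-2 + 0) = -19/(-2) = -19*(-½) = 19/2 ≈ 9.5000)
d(q, O) = 4*q
80*d(j, 11) = 80*(4*(19/2)) = 80*38 = 3040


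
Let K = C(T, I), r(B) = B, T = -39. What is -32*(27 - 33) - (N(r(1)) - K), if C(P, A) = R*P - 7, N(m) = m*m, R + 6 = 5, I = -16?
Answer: 223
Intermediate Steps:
R = -1 (R = -6 + 5 = -1)
N(m) = m**2
C(P, A) = -7 - P (C(P, A) = -P - 7 = -7 - P)
K = 32 (K = -7 - 1*(-39) = -7 + 39 = 32)
-32*(27 - 33) - (N(r(1)) - K) = -32*(27 - 33) - (1**2 - 1*32) = -32*(-6) - (1 - 32) = 192 - 1*(-31) = 192 + 31 = 223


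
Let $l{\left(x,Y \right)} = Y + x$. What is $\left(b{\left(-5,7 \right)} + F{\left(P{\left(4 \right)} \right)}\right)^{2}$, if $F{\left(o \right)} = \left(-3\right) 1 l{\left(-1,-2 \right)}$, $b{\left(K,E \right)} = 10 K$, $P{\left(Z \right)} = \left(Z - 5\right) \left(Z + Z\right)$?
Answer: $1681$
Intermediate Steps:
$P{\left(Z \right)} = 2 Z \left(-5 + Z\right)$ ($P{\left(Z \right)} = \left(-5 + Z\right) 2 Z = 2 Z \left(-5 + Z\right)$)
$F{\left(o \right)} = 9$ ($F{\left(o \right)} = \left(-3\right) 1 \left(-2 - 1\right) = \left(-3\right) \left(-3\right) = 9$)
$\left(b{\left(-5,7 \right)} + F{\left(P{\left(4 \right)} \right)}\right)^{2} = \left(10 \left(-5\right) + 9\right)^{2} = \left(-50 + 9\right)^{2} = \left(-41\right)^{2} = 1681$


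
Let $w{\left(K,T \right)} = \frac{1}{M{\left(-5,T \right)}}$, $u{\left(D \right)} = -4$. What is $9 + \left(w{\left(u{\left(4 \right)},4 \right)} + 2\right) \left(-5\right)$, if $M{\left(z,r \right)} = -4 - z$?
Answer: $-6$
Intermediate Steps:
$w{\left(K,T \right)} = 1$ ($w{\left(K,T \right)} = \frac{1}{-4 - -5} = \frac{1}{-4 + 5} = 1^{-1} = 1$)
$9 + \left(w{\left(u{\left(4 \right)},4 \right)} + 2\right) \left(-5\right) = 9 + \left(1 + 2\right) \left(-5\right) = 9 + 3 \left(-5\right) = 9 - 15 = -6$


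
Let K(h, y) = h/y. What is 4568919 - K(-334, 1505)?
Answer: 6876223429/1505 ≈ 4.5689e+6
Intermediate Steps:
4568919 - K(-334, 1505) = 4568919 - (-334)/1505 = 4568919 - 1*(-334/1505) = 4568919 + 334/1505 = 6876223429/1505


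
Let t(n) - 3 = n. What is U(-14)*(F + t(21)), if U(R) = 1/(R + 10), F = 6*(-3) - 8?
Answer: 1/2 ≈ 0.50000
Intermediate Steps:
t(n) = 3 + n
F = -26 (F = -18 - 8 = -26)
U(R) = 1/(10 + R)
U(-14)*(F + t(21)) = (-26 + (3 + 21))/(10 - 14) = (-26 + 24)/(-4) = -1/4*(-2) = 1/2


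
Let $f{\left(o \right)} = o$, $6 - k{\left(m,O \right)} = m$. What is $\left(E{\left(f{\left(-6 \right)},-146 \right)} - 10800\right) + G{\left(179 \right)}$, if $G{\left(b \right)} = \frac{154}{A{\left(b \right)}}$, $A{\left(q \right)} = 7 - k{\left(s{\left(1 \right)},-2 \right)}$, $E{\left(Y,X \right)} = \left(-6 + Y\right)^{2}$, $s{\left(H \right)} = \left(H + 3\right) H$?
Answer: $- \frac{53126}{5} \approx -10625.0$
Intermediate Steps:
$s{\left(H \right)} = H \left(3 + H\right)$ ($s{\left(H \right)} = \left(3 + H\right) H = H \left(3 + H\right)$)
$k{\left(m,O \right)} = 6 - m$
$A{\left(q \right)} = 5$ ($A{\left(q \right)} = 7 - \left(6 - 1 \left(3 + 1\right)\right) = 7 - \left(6 - 1 \cdot 4\right) = 7 - \left(6 - 4\right) = 7 - 2 = 5$)
$G{\left(b \right)} = \frac{154}{5}$
$\left(E{\left(f{\left(-6 \right)},-146 \right)} - 10800\right) + G{\left(179 \right)} = \left(\left(-6 - 6\right)^{2} - 10800\right) + \frac{154}{5} = \left(\left(-12\right)^{2} - 10800\right) + \frac{154}{5} = \left(144 - 10800\right) + \frac{154}{5} = -10656 + \frac{154}{5} = - \frac{53126}{5}$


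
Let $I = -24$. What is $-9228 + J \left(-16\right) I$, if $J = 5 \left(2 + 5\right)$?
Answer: $4212$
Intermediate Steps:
$J = 35$ ($J = 5 \cdot 7 = 35$)
$-9228 + J \left(-16\right) I = -9228 + 35 \left(-16\right) \left(-24\right) = -9228 - -13440 = -9228 + 13440 = 4212$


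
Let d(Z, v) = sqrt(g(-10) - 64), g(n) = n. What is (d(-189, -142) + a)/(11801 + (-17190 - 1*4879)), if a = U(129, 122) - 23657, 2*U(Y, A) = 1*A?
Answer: 347/151 - I*sqrt(74)/10268 ≈ 2.298 - 0.00083778*I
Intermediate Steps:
d(Z, v) = I*sqrt(74) (d(Z, v) = sqrt(-10 - 64) = sqrt(-74) = I*sqrt(74))
U(Y, A) = A/2 (U(Y, A) = (1*A)/2 = A/2)
a = -23596 (a = (1/2)*122 - 23657 = 61 - 23657 = -23596)
(d(-189, -142) + a)/(11801 + (-17190 - 1*4879)) = (I*sqrt(74) - 23596)/(11801 + (-17190 - 1*4879)) = (-23596 + I*sqrt(74))/(11801 + (-17190 - 4879)) = (-23596 + I*sqrt(74))/(11801 - 22069) = (-23596 + I*sqrt(74))/(-10268) = (-23596 + I*sqrt(74))*(-1/10268) = 347/151 - I*sqrt(74)/10268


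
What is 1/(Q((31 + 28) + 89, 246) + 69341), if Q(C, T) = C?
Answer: 1/69489 ≈ 1.4391e-5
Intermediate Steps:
1/(Q((31 + 28) + 89, 246) + 69341) = 1/(((31 + 28) + 89) + 69341) = 1/((59 + 89) + 69341) = 1/(148 + 69341) = 1/69489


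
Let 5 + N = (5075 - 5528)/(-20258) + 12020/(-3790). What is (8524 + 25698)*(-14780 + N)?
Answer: -1942786110651189/3838891 ≈ -5.0608e+8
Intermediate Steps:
N = -62567339/7677782 (N = -5 + ((5075 - 5528)/(-20258) + 12020/(-3790)) = -5 + (-453*(-1/20258) + 12020*(-1/3790)) = -5 + (453/20258 - 1202/379) = -5 - 24178429/7677782 = -62567339/7677782 ≈ -8.1491)
(8524 + 25698)*(-14780 + N) = (8524 + 25698)*(-14780 - 62567339/7677782) = 34222*(-113540185299/7677782) = -1942786110651189/3838891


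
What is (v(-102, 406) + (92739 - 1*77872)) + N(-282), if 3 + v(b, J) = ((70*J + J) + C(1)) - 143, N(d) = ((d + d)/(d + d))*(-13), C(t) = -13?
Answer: 43521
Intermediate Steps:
N(d) = -13 (N(d) = ((2*d)/((2*d)))*(-13) = ((2*d)*(1/(2*d)))*(-13) = 1*(-13) = -13)
v(b, J) = -159 + 71*J (v(b, J) = -3 + (((70*J + J) - 13) - 143) = -3 + ((71*J - 13) - 143) = -3 + ((-13 + 71*J) - 143) = -3 + (-156 + 71*J) = -159 + 71*J)
(v(-102, 406) + (92739 - 1*77872)) + N(-282) = ((-159 + 71*406) + (92739 - 1*77872)) - 13 = ((-159 + 28826) + (92739 - 77872)) - 13 = (28667 + 14867) - 13 = 43534 - 13 = 43521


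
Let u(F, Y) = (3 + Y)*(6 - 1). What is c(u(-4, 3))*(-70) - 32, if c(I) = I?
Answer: -2132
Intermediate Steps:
u(F, Y) = 15 + 5*Y (u(F, Y) = (3 + Y)*5 = 15 + 5*Y)
c(u(-4, 3))*(-70) - 32 = (15 + 5*3)*(-70) - 32 = (15 + 15)*(-70) - 32 = 30*(-70) - 32 = -2100 - 32 = -2132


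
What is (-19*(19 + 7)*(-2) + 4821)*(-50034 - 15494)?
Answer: -380652152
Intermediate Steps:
(-19*(19 + 7)*(-2) + 4821)*(-50034 - 15494) = (-19*26*(-2) + 4821)*(-65528) = (-494*(-2) + 4821)*(-65528) = (988 + 4821)*(-65528) = 5809*(-65528) = -380652152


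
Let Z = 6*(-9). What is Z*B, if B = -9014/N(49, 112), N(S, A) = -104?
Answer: -121689/26 ≈ -4680.3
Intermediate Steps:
Z = -54
B = 4507/52 (B = -9014/(-104) = -9014*(-1/104) = 4507/52 ≈ 86.673)
Z*B = -54*4507/52 = -121689/26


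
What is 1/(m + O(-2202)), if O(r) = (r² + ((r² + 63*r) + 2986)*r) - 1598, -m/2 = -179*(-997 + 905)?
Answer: -1/10373352658 ≈ -9.6401e-11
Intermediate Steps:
m = -32936 (m = -(-358)*(-997 + 905) = -(-358)*(-92) = -2*16468 = -32936)
O(r) = -1598 + r² + r*(2986 + r² + 63*r) (O(r) = (r² + (2986 + r² + 63*r)*r) - 1598 = (r² + r*(2986 + r² + 63*r)) - 1598 = -1598 + r² + r*(2986 + r² + 63*r))
1/(m + O(-2202)) = 1/(-32936 + (-1598 + (-2202)³ + 64*(-2202)² + 2986*(-2202))) = 1/(-32936 + (-1598 - 10677066408 + 64*4848804 - 6575172)) = 1/(-32936 + (-1598 - 10677066408 + 310323456 - 6575172)) = 1/(-32936 - 10373319722) = 1/(-10373352658) = -1/10373352658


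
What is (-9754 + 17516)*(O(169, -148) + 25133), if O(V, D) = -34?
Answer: 194818438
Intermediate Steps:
(-9754 + 17516)*(O(169, -148) + 25133) = (-9754 + 17516)*(-34 + 25133) = 7762*25099 = 194818438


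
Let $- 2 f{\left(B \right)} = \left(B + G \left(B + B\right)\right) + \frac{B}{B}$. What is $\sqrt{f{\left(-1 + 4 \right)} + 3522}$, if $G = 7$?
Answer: $\sqrt{3499} \approx 59.152$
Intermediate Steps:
$f{\left(B \right)} = - \frac{1}{2} - \frac{15 B}{2}$ ($f{\left(B \right)} = - \frac{\left(B + 7 \left(B + B\right)\right) + \frac{B}{B}}{2} = - \frac{\left(B + 7 \cdot 2 B\right) + 1}{2} = - \frac{\left(B + 14 B\right) + 1}{2} = - \frac{15 B + 1}{2} = - \frac{1 + 15 B}{2} = - \frac{1}{2} - \frac{15 B}{2}$)
$\sqrt{f{\left(-1 + 4 \right)} + 3522} = \sqrt{\left(- \frac{1}{2} - \frac{15 \left(-1 + 4\right)}{2}\right) + 3522} = \sqrt{\left(- \frac{1}{2} - \frac{45}{2}\right) + 3522} = \sqrt{-23 + 3522} = \sqrt{3499}$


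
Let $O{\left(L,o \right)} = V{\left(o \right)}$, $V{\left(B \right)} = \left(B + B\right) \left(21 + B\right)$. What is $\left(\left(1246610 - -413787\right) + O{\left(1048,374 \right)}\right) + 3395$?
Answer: $1959252$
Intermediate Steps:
$V{\left(B \right)} = 2 B \left(21 + B\right)$
$O{\left(L,o \right)} = 2 o \left(21 + o\right)$
$\left(\left(1246610 - -413787\right) + O{\left(1048,374 \right)}\right) + 3395 = \left(\left(1246610 - -413787\right) + 2 \cdot 374 \left(21 + 374\right)\right) + 3395 = \left(\left(1246610 + 413787\right) + 2 \cdot 374 \cdot 395\right) + 3395 = \left(1660397 + 295460\right) + 3395 = 1955857 + 3395 = 1959252$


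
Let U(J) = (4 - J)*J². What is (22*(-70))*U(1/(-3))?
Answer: -20020/27 ≈ -741.48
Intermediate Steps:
U(J) = J²*(4 - J)
(22*(-70))*U(1/(-3)) = (22*(-70))*((1/(-3))²*(4 - 1/(-3))) = -1540*(-⅓)²*(4 - 1*(-⅓)) = -1540*(4 + ⅓)/9 = -1540*13/(9*3) = -1540*13/27 = -20020/27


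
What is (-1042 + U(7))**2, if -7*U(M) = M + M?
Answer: 1089936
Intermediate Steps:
U(M) = -2*M/7 (U(M) = -(M + M)/7 = -2*M/7)
(-1042 + U(7))**2 = (-1042 - 2/7*7)**2 = (-1042 - 2)**2 = (-1044)**2 = 1089936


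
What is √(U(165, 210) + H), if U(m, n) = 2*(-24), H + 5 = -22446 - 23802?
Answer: I*√46301 ≈ 215.18*I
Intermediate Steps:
H = -46253 (H = -5 + (-22446 - 23802) = -5 - 46248 = -46253)
U(m, n) = -48
√(U(165, 210) + H) = √(-48 - 46253) = √(-46301) = I*√46301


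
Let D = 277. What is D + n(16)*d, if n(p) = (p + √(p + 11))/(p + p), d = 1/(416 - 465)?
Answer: 27145/98 - 3*√3/1568 ≈ 276.99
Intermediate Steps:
d = -1/49 (d = 1/(-49) = -1/49 ≈ -0.020408)
n(p) = (p + √(11 + p))/(2*p) (n(p) = (p + √(11 + p))/((2*p)) = (p + √(11 + p))*(1/(2*p)) = (p + √(11 + p))/(2*p))
D + n(16)*d = 277 + ((½)*(16 + √(11 + 16))/16)*(-1/49) = 277 + ((½)*(1/16)*(16 + √27))*(-1/49) = 277 + ((½)*(1/16)*(16 + 3*√3))*(-1/49) = 277 + (½ + 3*√3/32)*(-1/49) = 277 + (-1/98 - 3*√3/1568) = 27145/98 - 3*√3/1568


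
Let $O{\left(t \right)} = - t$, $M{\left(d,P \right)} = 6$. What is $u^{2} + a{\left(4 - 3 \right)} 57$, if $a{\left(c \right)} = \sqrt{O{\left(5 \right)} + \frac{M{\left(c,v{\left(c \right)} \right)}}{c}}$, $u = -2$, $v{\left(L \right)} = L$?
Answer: $61$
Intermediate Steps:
$a{\left(c \right)} = \sqrt{-5 + \frac{6}{c}}$ ($a{\left(c \right)} = \sqrt{\left(-1\right) 5 + \frac{6}{c}} = \sqrt{-5 + \frac{6}{c}}$)
$u^{2} + a{\left(4 - 3 \right)} 57 = \left(-2\right)^{2} + \sqrt{-5 + \frac{6}{4 - 3}} \cdot 57 = 4 + \sqrt{-5 + \frac{6}{4 - 3}} \cdot 57 = 4 + \sqrt{-5 + \frac{6}{1}} \cdot 57 = 4 + \sqrt{-5 + 6 \cdot 1} \cdot 57 = 4 + \sqrt{-5 + 6} \cdot 57 = 4 + \sqrt{1} \cdot 57 = 4 + 1 \cdot 57 = 4 + 57 = 61$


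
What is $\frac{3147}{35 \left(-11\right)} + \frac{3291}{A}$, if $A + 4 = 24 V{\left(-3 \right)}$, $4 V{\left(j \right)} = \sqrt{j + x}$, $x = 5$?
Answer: $\frac{174711}{770} + \frac{9873 \sqrt{2}}{28} \approx 725.56$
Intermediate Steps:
$V{\left(j \right)} = \frac{\sqrt{5 + j}}{4}$ ($V{\left(j \right)} = \frac{\sqrt{j + 5}}{4} = \frac{\sqrt{5 + j}}{4}$)
$A = -4 + 6 \sqrt{2}$ ($A = -4 + 24 \frac{\sqrt{5 - 3}}{4} = -4 + 24 \frac{\sqrt{2}}{4} = -4 + 6 \sqrt{2} \approx 4.4853$)
$\frac{3147}{35 \left(-11\right)} + \frac{3291}{A} = \frac{3147}{35 \left(-11\right)} + \frac{3291}{-4 + 6 \sqrt{2}} = \frac{3147}{-385} + \frac{3291}{-4 + 6 \sqrt{2}} = 3147 \left(- \frac{1}{385}\right) + \frac{3291}{-4 + 6 \sqrt{2}} = - \frac{3147}{385} + \frac{3291}{-4 + 6 \sqrt{2}}$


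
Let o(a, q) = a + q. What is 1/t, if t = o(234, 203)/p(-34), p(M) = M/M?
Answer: 1/437 ≈ 0.0022883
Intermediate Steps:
p(M) = 1
t = 437 (t = (234 + 203)/1 = 437*1 = 437)
1/t = 1/437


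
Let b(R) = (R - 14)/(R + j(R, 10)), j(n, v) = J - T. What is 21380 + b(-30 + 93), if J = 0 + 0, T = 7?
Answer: 171047/8 ≈ 21381.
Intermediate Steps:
J = 0
j(n, v) = -7 (j(n, v) = 0 - 1*7 = 0 - 7 = -7)
b(R) = (-14 + R)/(-7 + R) (b(R) = (R - 14)/(R - 7) = (-14 + R)/(-7 + R))
21380 + b(-30 + 93) = 21380 + (-14 + (-30 + 93))/(-7 + (-30 + 93)) = 21380 + (-14 + 63)/(-7 + 63) = 21380 + 49/56 = 21380 + (1/56)*49 = 21380 + 7/8 = 171047/8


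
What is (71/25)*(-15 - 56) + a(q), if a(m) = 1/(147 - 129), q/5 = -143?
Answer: -90713/450 ≈ -201.58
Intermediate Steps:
q = -715 (q = 5*(-143) = -715)
a(m) = 1/18
(71/25)*(-15 - 56) + a(q) = (71/25)*(-15 - 56) + 1/18 = (71*(1/25))*(-71) + 1/18 = (71/25)*(-71) + 1/18 = -5041/25 + 1/18 = -90713/450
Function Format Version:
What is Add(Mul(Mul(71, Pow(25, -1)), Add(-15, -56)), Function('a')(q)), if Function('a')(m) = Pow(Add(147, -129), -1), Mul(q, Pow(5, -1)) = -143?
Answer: Rational(-90713, 450) ≈ -201.58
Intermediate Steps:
q = -715 (q = Mul(5, -143) = -715)
Function('a')(m) = Rational(1, 18) (Function('a')(m) = Pow(18, -1) = Rational(1, 18))
Add(Mul(Mul(71, Pow(25, -1)), Add(-15, -56)), Function('a')(q)) = Add(Mul(Mul(71, Pow(25, -1)), Add(-15, -56)), Rational(1, 18)) = Add(Mul(Mul(71, Rational(1, 25)), -71), Rational(1, 18)) = Add(Mul(Rational(71, 25), -71), Rational(1, 18)) = Add(Rational(-5041, 25), Rational(1, 18)) = Rational(-90713, 450)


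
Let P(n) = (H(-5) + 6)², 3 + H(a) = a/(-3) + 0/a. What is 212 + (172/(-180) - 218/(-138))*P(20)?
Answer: 2101396/9315 ≈ 225.59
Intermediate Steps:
H(a) = -3 - a/3 (H(a) = -3 + (a/(-3) + 0/a) = -3 + (a*(-⅓) + 0) = -3 + (-a/3 + 0) = -3 - a/3)
P(n) = 196/9 (P(n) = ((-3 - ⅓*(-5)) + 6)² = ((-3 + 5/3) + 6)² = (-4/3 + 6)² = (14/3)² = 196/9)
212 + (172/(-180) - 218/(-138))*P(20) = 212 + (172/(-180) - 218/(-138))*(196/9) = 212 + (172*(-1/180) - 218*(-1/138))*(196/9) = 212 + (-43/45 + 109/69)*(196/9) = 212 + (646/1035)*(196/9) = 212 + 126616/9315 = 2101396/9315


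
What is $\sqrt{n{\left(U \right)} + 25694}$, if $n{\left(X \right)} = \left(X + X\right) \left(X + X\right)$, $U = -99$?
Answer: $\sqrt{64898} \approx 254.75$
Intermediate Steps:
$n{\left(X \right)} = 4 X^{2}$ ($n{\left(X \right)} = 2 X 2 X = 4 X^{2}$)
$\sqrt{n{\left(U \right)} + 25694} = \sqrt{4 \left(-99\right)^{2} + 25694} = \sqrt{4 \cdot 9801 + 25694} = \sqrt{39204 + 25694} = \sqrt{64898}$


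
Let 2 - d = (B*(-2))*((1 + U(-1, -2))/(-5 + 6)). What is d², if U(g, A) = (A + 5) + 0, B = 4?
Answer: 1156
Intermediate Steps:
U(g, A) = 5 + A (U(g, A) = (5 + A) + 0 = 5 + A)
d = 34 (d = 2 - 4*(-2)*(1 + (5 - 2))/(-5 + 6) = 2 - (-8)*(1 + 3)/1 = 2 - (-8)*4*1 = 2 - (-8)*4 = 2 - 1*(-32) = 2 + 32 = 34)
d² = 34² = 1156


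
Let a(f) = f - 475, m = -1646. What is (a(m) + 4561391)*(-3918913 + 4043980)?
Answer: 570214221090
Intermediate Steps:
a(f) = -475 + f
(a(m) + 4561391)*(-3918913 + 4043980) = ((-475 - 1646) + 4561391)*(-3918913 + 4043980) = (-2121 + 4561391)*125067 = 4559270*125067 = 570214221090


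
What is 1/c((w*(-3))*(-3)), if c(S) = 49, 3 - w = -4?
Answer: 1/49 ≈ 0.020408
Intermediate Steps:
w = 7 (w = 3 - 1*(-4) = 3 + 4 = 7)
1/c((w*(-3))*(-3)) = 1/49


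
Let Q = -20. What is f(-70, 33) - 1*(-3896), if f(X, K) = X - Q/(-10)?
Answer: 3824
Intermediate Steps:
f(X, K) = -2 + X (f(X, K) = X - (-20)/(-10) = X - (-20)*(-1)/10 = X - 1*2 = X - 2 = -2 + X)
f(-70, 33) - 1*(-3896) = (-2 - 70) - 1*(-3896) = -72 + 3896 = 3824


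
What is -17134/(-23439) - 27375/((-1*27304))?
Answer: 85343797/49229112 ≈ 1.7336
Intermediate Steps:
-17134/(-23439) - 27375/((-1*27304)) = -17134*(-1/23439) - 27375/(-27304) = 1318/1803 - 27375*(-1/27304) = 1318/1803 + 27375/27304 = 85343797/49229112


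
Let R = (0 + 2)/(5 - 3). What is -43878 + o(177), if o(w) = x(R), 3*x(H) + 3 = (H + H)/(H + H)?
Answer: -131636/3 ≈ -43879.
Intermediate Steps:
R = 1 (R = 2/2 = 2*(1/2) = 1)
x(H) = -2/3 (x(H) = -1 + ((H + H)/(H + H))/3 = -1 + ((2*H)/((2*H)))/3 = -1 + ((2*H)*(1/(2*H)))/3 = -1 + (1/3)*1 = -1 + 1/3 = -2/3)
o(w) = -2/3
-43878 + o(177) = -43878 - 2/3 = -131636/3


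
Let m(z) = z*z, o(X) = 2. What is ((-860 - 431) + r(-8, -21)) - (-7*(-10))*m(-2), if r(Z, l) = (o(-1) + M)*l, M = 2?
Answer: -1655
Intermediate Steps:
r(Z, l) = 4*l (r(Z, l) = (2 + 2)*l = 4*l)
m(z) = z²
((-860 - 431) + r(-8, -21)) - (-7*(-10))*m(-2) = ((-860 - 431) + 4*(-21)) - (-7*(-10))*(-2)² = (-1291 - 84) - 70*4 = -1375 - 1*280 = -1375 - 280 = -1655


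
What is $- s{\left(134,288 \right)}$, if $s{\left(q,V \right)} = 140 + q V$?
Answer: $-38732$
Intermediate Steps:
$s{\left(q,V \right)} = 140 + V q$
$- s{\left(134,288 \right)} = - (140 + 288 \cdot 134) = - (140 + 38592) = \left(-1\right) 38732 = -38732$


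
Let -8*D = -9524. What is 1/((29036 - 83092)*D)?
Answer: -1/64353668 ≈ -1.5539e-8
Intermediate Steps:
D = 2381/2 (D = -⅛*(-9524) = 2381/2 ≈ 1190.5)
1/((29036 - 83092)*D) = 1/((29036 - 83092)*(2381/2)) = (2/2381)/(-54056) = -1/54056*2/2381 = -1/64353668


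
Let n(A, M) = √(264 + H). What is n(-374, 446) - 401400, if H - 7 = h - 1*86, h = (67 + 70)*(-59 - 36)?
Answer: -401400 + I*√12830 ≈ -4.014e+5 + 113.27*I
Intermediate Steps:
h = -13015 (h = 137*(-95) = -13015)
H = -13094 (H = 7 + (-13015 - 1*86) = 7 + (-13015 - 86) = 7 - 13101 = -13094)
n(A, M) = I*√12830 (n(A, M) = √(264 - 13094) = √(-12830) = I*√12830)
n(-374, 446) - 401400 = I*√12830 - 401400 = -401400 + I*√12830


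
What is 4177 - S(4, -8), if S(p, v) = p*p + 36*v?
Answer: 4449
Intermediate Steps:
S(p, v) = p**2 + 36*v
4177 - S(4, -8) = 4177 - (4**2 + 36*(-8)) = 4177 - (16 - 288) = 4177 - 1*(-272) = 4177 + 272 = 4449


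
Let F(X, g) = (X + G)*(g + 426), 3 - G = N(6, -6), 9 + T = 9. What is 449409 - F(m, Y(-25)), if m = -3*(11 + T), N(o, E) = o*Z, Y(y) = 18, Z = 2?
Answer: 468057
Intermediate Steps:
T = 0 (T = -9 + 9 = 0)
N(o, E) = 2*o (N(o, E) = o*2 = 2*o)
G = -9 (G = 3 - 2*6 = 3 - 1*12 = 3 - 12 = -9)
m = -33 (m = -3*(11 + 0) = -3*11 = -33)
F(X, g) = (-9 + X)*(426 + g) (F(X, g) = (X - 9)*(g + 426) = (-9 + X)*(426 + g))
449409 - F(m, Y(-25)) = 449409 - (-3834 - 9*18 + 426*(-33) - 33*18) = 449409 - (-3834 - 162 - 14058 - 594) = 449409 - 1*(-18648) = 449409 + 18648 = 468057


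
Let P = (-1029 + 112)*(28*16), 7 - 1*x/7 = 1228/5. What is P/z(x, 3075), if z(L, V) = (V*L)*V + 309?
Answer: 205408/7896392283 ≈ 2.6013e-5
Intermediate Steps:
x = -8351/5 (x = 49 - 8596/5 = -8351/5 ≈ -1670.2)
z(L, V) = 309 + L*V² (z(L, V) = (L*V)*V + 309 = L*V² + 309 = 309 + L*V²)
P = -410816 (P = -917*448 = -410816)
P/z(x, 3075) = -410816/(309 - 8351/5*3075²) = -410816/(309 - 8351/5*9455625) = -410816/(309 - 15792784875) = -410816/(-15792784566) = -410816*(-1/15792784566) = 205408/7896392283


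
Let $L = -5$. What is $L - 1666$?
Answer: $-1671$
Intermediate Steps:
$L - 1666 = -5 - 1666 = -1671$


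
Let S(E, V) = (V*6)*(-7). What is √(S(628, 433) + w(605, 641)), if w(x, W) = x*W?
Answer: √369619 ≈ 607.96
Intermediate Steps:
w(x, W) = W*x
S(E, V) = -42*V (S(E, V) = (6*V)*(-7) = -42*V)
√(S(628, 433) + w(605, 641)) = √(-42*433 + 641*605) = √(-18186 + 387805) = √369619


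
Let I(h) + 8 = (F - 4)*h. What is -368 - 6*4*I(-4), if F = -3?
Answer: -848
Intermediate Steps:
I(h) = -8 - 7*h (I(h) = -8 + (-3 - 4)*h = -8 - 7*h)
-368 - 6*4*I(-4) = -368 - 6*4*(-8 - 7*(-4)) = -368 - 24*(-8 + 28) = -368 - 24*20 = -368 - 1*480 = -368 - 480 = -848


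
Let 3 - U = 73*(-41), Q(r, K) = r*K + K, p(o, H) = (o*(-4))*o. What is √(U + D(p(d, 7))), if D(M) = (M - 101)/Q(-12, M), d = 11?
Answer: √175451309/242 ≈ 54.735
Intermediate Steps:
p(o, H) = -4*o² (p(o, H) = (-4*o)*o = -4*o²)
Q(r, K) = K + K*r (Q(r, K) = K*r + K = K + K*r)
D(M) = -(-101 + M)/(11*M) (D(M) = (M - 101)/((M*(1 - 12))) = (-101 + M)/((M*(-11))) = (-101 + M)/((-11*M)) = (-101 + M)*(-1/(11*M)) = -(-101 + M)/(11*M))
U = 2996 (U = 3 - 73*(-41) = 3 - 1*(-2993) = 3 + 2993 = 2996)
√(U + D(p(d, 7))) = √(2996 + (101 - (-4)*11²)/(11*((-4*11²)))) = √(2996 + (101 - (-4)*121)/(11*((-4*121)))) = √(2996 + (1/11)*(101 - 1*(-484))/(-484)) = √(2996 + (1/11)*(-1/484)*(101 + 484)) = √(2996 + (1/11)*(-1/484)*585) = √(2996 - 585/5324) = √(15950119/5324) = √175451309/242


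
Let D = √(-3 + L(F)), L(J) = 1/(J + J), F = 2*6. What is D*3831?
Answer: 1277*I*√426/4 ≈ 6589.2*I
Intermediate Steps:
F = 12
L(J) = 1/(2*J)
D = I*√426/12 (D = √(-3 + (½)/12) = √(-3 + (½)*(1/12)) = √(-3 + 1/24) = √(-71/24) = I*√426/12 ≈ 1.72*I)
D*3831 = (I*√426/12)*3831 = 1277*I*√426/4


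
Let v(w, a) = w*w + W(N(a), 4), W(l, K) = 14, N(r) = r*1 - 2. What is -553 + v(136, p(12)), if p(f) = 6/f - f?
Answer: 17957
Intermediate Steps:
N(r) = -2 + r (N(r) = r - 2 = -2 + r)
p(f) = -f + 6/f
v(w, a) = 14 + w**2 (v(w, a) = w*w + 14 = w**2 + 14 = 14 + w**2)
-553 + v(136, p(12)) = -553 + (14 + 136**2) = -553 + (14 + 18496) = -553 + 18510 = 17957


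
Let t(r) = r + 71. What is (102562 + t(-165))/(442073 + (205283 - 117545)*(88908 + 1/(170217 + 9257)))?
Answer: 4597585458/350021509625659 ≈ 1.3135e-5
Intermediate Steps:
t(r) = 71 + r
(102562 + t(-165))/(442073 + (205283 - 117545)*(88908 + 1/(170217 + 9257))) = (102562 + (71 - 165))/(442073 + (205283 - 117545)*(88908 + 1/(170217 + 9257))) = (102562 - 94)/(442073 + 87738*(88908 + 1/179474)) = 102468/(442073 + 87738*(88908 + 1/179474)) = 102468/(442073 + 87738*(15956674393/179474)) = 102468/(442073 + 700003348946517/89737) = 102468/(700043019251318/89737) = 102468*(89737/700043019251318) = 4597585458/350021509625659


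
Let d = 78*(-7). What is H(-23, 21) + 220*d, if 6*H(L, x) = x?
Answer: -240233/2 ≈ -1.2012e+5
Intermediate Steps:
d = -546
H(L, x) = x/6
H(-23, 21) + 220*d = (⅙)*21 + 220*(-546) = 7/2 - 120120 = -240233/2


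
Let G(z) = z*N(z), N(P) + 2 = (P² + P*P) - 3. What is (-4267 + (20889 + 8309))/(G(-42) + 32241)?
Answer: -24931/115725 ≈ -0.21543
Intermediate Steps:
N(P) = -5 + 2*P² (N(P) = -2 + ((P² + P*P) - 3) = -2 + ((P² + P²) - 3) = -2 + (2*P² - 3) = -2 + (-3 + 2*P²) = -5 + 2*P²)
G(z) = z*(-5 + 2*z²)
(-4267 + (20889 + 8309))/(G(-42) + 32241) = (-4267 + (20889 + 8309))/(-42*(-5 + 2*(-42)²) + 32241) = (-4267 + 29198)/(-42*(-5 + 2*1764) + 32241) = 24931/(-42*(-5 + 3528) + 32241) = 24931/(-42*3523 + 32241) = 24931/(-147966 + 32241) = 24931/(-115725) = 24931*(-1/115725) = -24931/115725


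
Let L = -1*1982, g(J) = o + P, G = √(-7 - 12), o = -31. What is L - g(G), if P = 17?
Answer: -1968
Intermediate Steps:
G = I*√19 (G = √(-19) = I*√19 ≈ 4.3589*I)
g(J) = -14 (g(J) = -31 + 17 = -14)
L = -1982
L - g(G) = -1982 - 1*(-14) = -1982 + 14 = -1968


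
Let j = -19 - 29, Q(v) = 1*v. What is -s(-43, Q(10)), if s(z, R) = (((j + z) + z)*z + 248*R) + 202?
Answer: -8444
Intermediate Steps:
Q(v) = v
j = -48
s(z, R) = 202 + 248*R + z*(-48 + 2*z) (s(z, R) = (((-48 + z) + z)*z + 248*R) + 202 = ((-48 + 2*z)*z + 248*R) + 202 = (z*(-48 + 2*z) + 248*R) + 202 = (248*R + z*(-48 + 2*z)) + 202 = 202 + 248*R + z*(-48 + 2*z))
-s(-43, Q(10)) = -(202 - 48*(-43) + 2*(-43)² + 248*10) = -(202 + 2064 + 2*1849 + 2480) = -(202 + 2064 + 3698 + 2480) = -1*8444 = -8444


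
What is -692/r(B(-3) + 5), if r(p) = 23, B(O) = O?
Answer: -692/23 ≈ -30.087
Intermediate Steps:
-692/r(B(-3) + 5) = -692/23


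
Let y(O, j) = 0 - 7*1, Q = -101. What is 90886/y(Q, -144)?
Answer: -90886/7 ≈ -12984.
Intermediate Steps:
y(O, j) = -7 (y(O, j) = 0 - 7 = -7)
90886/y(Q, -144) = 90886/(-7) = 90886*(-⅐) = -90886/7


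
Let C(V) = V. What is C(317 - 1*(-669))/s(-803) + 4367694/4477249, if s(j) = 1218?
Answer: 23976401/13431747 ≈ 1.7851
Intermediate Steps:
C(317 - 1*(-669))/s(-803) + 4367694/4477249 = (317 - 1*(-669))/1218 + 4367694/4477249 = (317 + 669)*(1/1218) + 4367694*(1/4477249) = 986*(1/1218) + 4367694/4477249 = 17/21 + 4367694/4477249 = 23976401/13431747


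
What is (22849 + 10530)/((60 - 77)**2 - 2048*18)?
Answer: -33379/36575 ≈ -0.91262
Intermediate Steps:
(22849 + 10530)/((60 - 77)**2 - 2048*18) = 33379/((-17)**2 - 36864) = 33379/(289 - 36864) = 33379/(-36575) = 33379*(-1/36575) = -33379/36575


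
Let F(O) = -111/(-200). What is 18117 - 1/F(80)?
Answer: 2010787/111 ≈ 18115.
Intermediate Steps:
F(O) = 111/200 (F(O) = -111*(-1/200) = 111/200)
18117 - 1/F(80) = 18117 - 1/111/200 = 18117 - 1*200/111 = 18117 - 200/111 = 2010787/111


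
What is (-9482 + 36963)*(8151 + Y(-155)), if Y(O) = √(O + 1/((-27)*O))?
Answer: 223997631 + 27481*I*√301633410/1395 ≈ 2.24e+8 + 3.4214e+5*I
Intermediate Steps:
Y(O) = √(O - 1/(27*O))
(-9482 + 36963)*(8151 + Y(-155)) = (-9482 + 36963)*(8151 + √(-3/(-155) + 81*(-155))/9) = 27481*(8151 + √(-3*(-1/155) - 12555)/9) = 27481*(8151 + √(3/155 - 12555)/9) = 27481*(8151 + √(-1946022/155)/9) = 27481*(8151 + (I*√301633410/155)/9) = 27481*(8151 + I*√301633410/1395) = 223997631 + 27481*I*√301633410/1395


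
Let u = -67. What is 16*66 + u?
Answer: 989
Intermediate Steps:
16*66 + u = 16*66 - 67 = 1056 - 67 = 989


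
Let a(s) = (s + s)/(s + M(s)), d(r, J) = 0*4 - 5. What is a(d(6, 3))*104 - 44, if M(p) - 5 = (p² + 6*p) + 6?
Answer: -1084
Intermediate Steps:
M(p) = 11 + p² + 6*p (M(p) = 5 + ((p² + 6*p) + 6) = 5 + (6 + p² + 6*p) = 11 + p² + 6*p)
d(r, J) = -5 (d(r, J) = 0 - 5 = -5)
a(s) = 2*s/(11 + s² + 7*s) (a(s) = (s + s)/(s + (11 + s² + 6*s)) = (2*s)/(11 + s² + 7*s) = 2*s/(11 + s² + 7*s))
a(d(6, 3))*104 - 44 = (2*(-5)/(11 + (-5)² + 7*(-5)))*104 - 44 = (2*(-5)/(11 + 25 - 35))*104 - 44 = (2*(-5)/1)*104 - 44 = (2*(-5)*1)*104 - 44 = -10*104 - 44 = -1040 - 44 = -1084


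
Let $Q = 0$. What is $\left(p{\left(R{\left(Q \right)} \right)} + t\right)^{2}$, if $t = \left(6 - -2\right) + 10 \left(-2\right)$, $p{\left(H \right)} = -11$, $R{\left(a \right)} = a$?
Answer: $529$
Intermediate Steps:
$t = -12$ ($t = \left(6 + 2\right) - 20 = 8 - 20 = -12$)
$\left(p{\left(R{\left(Q \right)} \right)} + t\right)^{2} = \left(-11 - 12\right)^{2} = \left(-23\right)^{2} = 529$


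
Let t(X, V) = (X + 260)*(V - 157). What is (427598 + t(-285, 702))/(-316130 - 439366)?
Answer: -6571/11992 ≈ -0.54795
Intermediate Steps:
t(X, V) = (-157 + V)*(260 + X) (t(X, V) = (260 + X)*(-157 + V) = (-157 + V)*(260 + X))
(427598 + t(-285, 702))/(-316130 - 439366) = (427598 + (-40820 - 157*(-285) + 260*702 + 702*(-285)))/(-316130 - 439366) = (427598 + (-40820 + 44745 + 182520 - 200070))/(-755496) = (427598 - 13625)*(-1/755496) = 413973*(-1/755496) = -6571/11992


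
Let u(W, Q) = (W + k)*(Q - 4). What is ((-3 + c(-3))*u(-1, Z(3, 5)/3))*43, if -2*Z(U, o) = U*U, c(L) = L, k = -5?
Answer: -8514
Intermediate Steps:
Z(U, o) = -U²/2 (Z(U, o) = -U*U/2 = -U²/2)
u(W, Q) = (-5 + W)*(-4 + Q) (u(W, Q) = (W - 5)*(Q - 4) = (-5 + W)*(-4 + Q))
((-3 + c(-3))*u(-1, Z(3, 5)/3))*43 = ((-3 - 3)*(20 - 5*(-½*3²)/3 - 4*(-1) + (-½*3²/3)*(-1)))*43 = -6*(20 - 5*(-½*9)/3 + 4 + (-½*9*(⅓))*(-1))*43 = -6*(20 - (-45)/(2*3) + 4 - 9/2*⅓*(-1))*43 = -6*(20 - 5*(-3/2) + 4 - 3/2*(-1))*43 = -6*(20 + 15/2 + 4 + 3/2)*43 = -6*33*43 = -198*43 = -8514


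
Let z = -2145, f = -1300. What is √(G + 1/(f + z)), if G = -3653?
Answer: I*√43353898770/3445 ≈ 60.44*I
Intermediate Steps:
√(G + 1/(f + z)) = √(-3653 + 1/(-1300 - 2145)) = √(-3653 + 1/(-3445)) = √(-3653 - 1/3445) = √(-12584586/3445) = I*√43353898770/3445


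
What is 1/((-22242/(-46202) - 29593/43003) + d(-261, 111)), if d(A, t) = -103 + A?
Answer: -993412303/361807469822 ≈ -0.0027457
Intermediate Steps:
1/((-22242/(-46202) - 29593/43003) + d(-261, 111)) = 1/((-22242/(-46202) - 29593/43003) + (-103 - 261)) = 1/((-22242*(-1/46202) - 29593*1/43003) - 364) = 1/((11121/23101 - 29593/43003) - 364) = 1/(-205391530/993412303 - 364) = 1/(-361807469822/993412303) = -993412303/361807469822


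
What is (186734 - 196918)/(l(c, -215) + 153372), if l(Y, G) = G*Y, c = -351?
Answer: -10184/228837 ≈ -0.044503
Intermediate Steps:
(186734 - 196918)/(l(c, -215) + 153372) = (186734 - 196918)/(-215*(-351) + 153372) = -10184/(75465 + 153372) = -10184/228837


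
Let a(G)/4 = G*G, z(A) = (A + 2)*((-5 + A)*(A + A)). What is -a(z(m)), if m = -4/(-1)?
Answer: -9216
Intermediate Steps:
m = 4 (m = -4*(-1) = 4)
z(A) = 2*A*(-5 + A)*(2 + A) (z(A) = (2 + A)*((-5 + A)*(2*A)) = (2 + A)*(2*A*(-5 + A)) = 2*A*(-5 + A)*(2 + A))
a(G) = 4*G**2 (a(G) = 4*(G*G) = 4*G**2)
-a(z(m)) = -4*(2*4*(-10 + 4**2 - 3*4))**2 = -4*(2*4*(-10 + 16 - 12))**2 = -4*(2*4*(-6))**2 = -4*(-48)**2 = -4*2304 = -1*9216 = -9216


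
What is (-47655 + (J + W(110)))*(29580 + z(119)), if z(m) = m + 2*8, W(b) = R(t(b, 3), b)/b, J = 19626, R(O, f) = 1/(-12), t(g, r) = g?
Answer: -73293594661/88 ≈ -8.3288e+8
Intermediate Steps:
R(O, f) = -1/12
W(b) = -1/(12*b)
z(m) = 16 + m (z(m) = m + 16 = 16 + m)
(-47655 + (J + W(110)))*(29580 + z(119)) = (-47655 + (19626 - 1/12/110))*(29580 + (16 + 119)) = (-47655 + (19626 - 1/12*1/110))*(29580 + 135) = (-47655 + (19626 - 1/1320))*29715 = (-47655 + 25906319/1320)*29715 = -36998281/1320*29715 = -73293594661/88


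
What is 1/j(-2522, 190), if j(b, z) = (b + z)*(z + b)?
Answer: 1/5438224 ≈ 1.8388e-7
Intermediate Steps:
j(b, z) = (b + z)² (j(b, z) = (b + z)*(b + z) = (b + z)²)
1/j(-2522, 190) = 1/((-2522 + 190)²) = 1/((-2332)²) = 1/5438224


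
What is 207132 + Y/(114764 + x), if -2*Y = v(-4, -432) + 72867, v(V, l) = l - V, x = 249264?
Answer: 150803622953/728056 ≈ 2.0713e+5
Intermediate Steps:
Y = -72439/2 (Y = -((-432 - 1*(-4)) + 72867)/2 = -((-432 + 4) + 72867)/2 = -(-428 + 72867)/2 = -½*72439 = -72439/2 ≈ -36220.)
207132 + Y/(114764 + x) = 207132 - 72439/(2*(114764 + 249264)) = 207132 - 72439/2/364028 = 207132 - 72439/2*1/364028 = 207132 - 72439/728056 = 150803622953/728056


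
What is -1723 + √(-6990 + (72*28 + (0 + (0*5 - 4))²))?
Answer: -1723 + I*√4958 ≈ -1723.0 + 70.413*I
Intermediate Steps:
-1723 + √(-6990 + (72*28 + (0 + (0*5 - 4))²)) = -1723 + √(-6990 + (2016 + (0 + (0 - 4))²)) = -1723 + √(-6990 + (2016 + (0 - 4)²)) = -1723 + √(-6990 + (2016 + (-4)²)) = -1723 + √(-6990 + (2016 + 16)) = -1723 + √(-6990 + 2032) = -1723 + √(-4958) = -1723 + I*√4958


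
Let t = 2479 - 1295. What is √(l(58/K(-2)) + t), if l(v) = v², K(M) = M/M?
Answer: 2*√1137 ≈ 67.439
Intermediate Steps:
K(M) = 1
t = 1184
√(l(58/K(-2)) + t) = √((58/1)² + 1184) = √((58*1)² + 1184) = √(58² + 1184) = √(3364 + 1184) = √4548 = 2*√1137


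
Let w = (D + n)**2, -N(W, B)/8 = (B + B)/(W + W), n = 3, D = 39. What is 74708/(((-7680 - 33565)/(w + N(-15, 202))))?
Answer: -2097501808/618675 ≈ -3390.3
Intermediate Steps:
N(W, B) = -8*B/W (N(W, B) = -8*(B + B)/(W + W) = -8*2*B/(2*W) = -8*2*B*1/(2*W) = -8*B/W)
w = 1764 (w = (39 + 3)**2 = 42**2 = 1764)
74708/(((-7680 - 33565)/(w + N(-15, 202)))) = 74708/(((-7680 - 33565)/(1764 - 8*202/(-15)))) = 74708/((-41245/(1764 - 8*202*(-1/15)))) = 74708/((-41245/(1764 + 1616/15))) = 74708/((-41245/28076/15)) = 74708/((-41245*15/28076)) = 74708/(-618675/28076) = 74708*(-28076/618675) = -2097501808/618675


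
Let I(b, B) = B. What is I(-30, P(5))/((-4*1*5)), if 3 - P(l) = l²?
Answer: 11/10 ≈ 1.1000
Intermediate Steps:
P(l) = 3 - l²
I(-30, P(5))/((-4*1*5)) = (3 - 1*5²)/((-4*1*5)) = (3 - 1*25)/((-4*5)) = (3 - 25)/(-20) = -22*(-1/20) = 11/10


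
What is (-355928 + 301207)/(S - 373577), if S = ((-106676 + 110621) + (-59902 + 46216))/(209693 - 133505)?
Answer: 1389694516/9487364739 ≈ 0.14648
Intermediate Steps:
S = -3247/25396 (S = (3945 - 13686)/76188 = -9741*1/76188 = -3247/25396 ≈ -0.12785)
(-355928 + 301207)/(S - 373577) = (-355928 + 301207)/(-3247/25396 - 373577) = -54721/(-9487364739/25396) = -54721*(-25396/9487364739) = 1389694516/9487364739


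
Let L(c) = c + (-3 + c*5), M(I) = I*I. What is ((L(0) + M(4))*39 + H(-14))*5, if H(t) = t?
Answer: 2465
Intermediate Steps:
M(I) = I**2
L(c) = -3 + 6*c (L(c) = c + (-3 + 5*c) = -3 + 6*c)
((L(0) + M(4))*39 + H(-14))*5 = (((-3 + 6*0) + 4**2)*39 - 14)*5 = (((-3 + 0) + 16)*39 - 14)*5 = ((-3 + 16)*39 - 14)*5 = (13*39 - 14)*5 = (507 - 14)*5 = 493*5 = 2465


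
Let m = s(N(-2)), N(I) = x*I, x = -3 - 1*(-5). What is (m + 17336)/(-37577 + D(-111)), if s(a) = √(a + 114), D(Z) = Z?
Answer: -2167/4711 - √110/37688 ≈ -0.46027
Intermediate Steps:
x = 2 (x = -3 + 5 = 2)
N(I) = 2*I
s(a) = √(114 + a)
m = √110 (m = √(114 + 2*(-2)) = √(114 - 4) = √110 ≈ 10.488)
(m + 17336)/(-37577 + D(-111)) = (√110 + 17336)/(-37577 - 111) = (17336 + √110)/(-37688) = (17336 + √110)*(-1/37688) = -2167/4711 - √110/37688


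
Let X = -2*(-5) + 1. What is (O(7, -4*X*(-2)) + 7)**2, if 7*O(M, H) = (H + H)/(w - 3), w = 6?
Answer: 104329/441 ≈ 236.57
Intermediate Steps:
X = 11 (X = 10 + 1 = 11)
O(M, H) = 2*H/21 (O(M, H) = ((H + H)/(6 - 3))/7 = ((2*H)/3)/7 = ((2*H)*(1/3))/7 = (2*H/3)/7 = 2*H/21)
(O(7, -4*X*(-2)) + 7)**2 = (2*(-4*11*(-2))/21 + 7)**2 = (2*(-44*(-2))/21 + 7)**2 = ((2/21)*88 + 7)**2 = (176/21 + 7)**2 = (323/21)**2 = 104329/441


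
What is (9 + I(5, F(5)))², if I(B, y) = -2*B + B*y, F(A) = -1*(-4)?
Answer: 361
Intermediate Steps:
F(A) = 4
(9 + I(5, F(5)))² = (9 + 5*(-2 + 4))² = (9 + 5*2)² = (9 + 10)² = 19² = 361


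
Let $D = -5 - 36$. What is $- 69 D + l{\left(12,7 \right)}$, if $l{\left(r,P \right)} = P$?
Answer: $2836$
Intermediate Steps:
$D = -41$
$- 69 D + l{\left(12,7 \right)} = \left(-69\right) \left(-41\right) + 7 = 2829 + 7 = 2836$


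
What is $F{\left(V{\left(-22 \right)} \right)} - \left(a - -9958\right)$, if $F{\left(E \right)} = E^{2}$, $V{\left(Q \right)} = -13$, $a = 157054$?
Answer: $-166843$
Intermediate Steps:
$F{\left(V{\left(-22 \right)} \right)} - \left(a - -9958\right) = \left(-13\right)^{2} - \left(157054 - -9958\right) = 169 - \left(157054 + 9958\right) = 169 - 167012 = -166843$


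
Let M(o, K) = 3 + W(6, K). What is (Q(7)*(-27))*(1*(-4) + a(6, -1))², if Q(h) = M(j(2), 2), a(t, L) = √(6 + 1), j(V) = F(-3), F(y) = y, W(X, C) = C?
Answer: -3105 + 1080*√7 ≈ -247.59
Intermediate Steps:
j(V) = -3
a(t, L) = √7
M(o, K) = 3 + K
Q(h) = 5 (Q(h) = 3 + 2 = 5)
(Q(7)*(-27))*(1*(-4) + a(6, -1))² = (5*(-27))*(1*(-4) + √7)² = -135*(-4 + √7)²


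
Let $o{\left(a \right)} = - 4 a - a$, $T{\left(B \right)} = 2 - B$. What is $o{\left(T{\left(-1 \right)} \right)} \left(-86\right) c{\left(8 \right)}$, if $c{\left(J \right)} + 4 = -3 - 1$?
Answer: $-10320$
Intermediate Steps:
$c{\left(J \right)} = -8$ ($c{\left(J \right)} = -4 - 4 = -8$)
$o{\left(a \right)} = - 5 a$
$o{\left(T{\left(-1 \right)} \right)} \left(-86\right) c{\left(8 \right)} = - 5 \left(2 - -1\right) \left(-86\right) \left(-8\right) = - 5 \left(2 + 1\right) \left(-86\right) \left(-8\right) = \left(-5\right) 3 \left(-86\right) \left(-8\right) = \left(-15\right) \left(-86\right) \left(-8\right) = 1290 \left(-8\right) = -10320$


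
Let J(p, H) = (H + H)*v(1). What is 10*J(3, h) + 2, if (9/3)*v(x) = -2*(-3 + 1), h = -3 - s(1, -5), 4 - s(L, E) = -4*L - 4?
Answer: -398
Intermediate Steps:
s(L, E) = 8 + 4*L (s(L, E) = 4 - (-4*L - 4) = 4 - (-4 - 4*L) = 4 + (4 + 4*L) = 8 + 4*L)
h = -15 (h = -3 - (8 + 4*1) = -3 - (8 + 4) = -3 - 1*12 = -3 - 12 = -15)
v(x) = 4/3 (v(x) = (-2*(-3 + 1))/3 = (-2*(-2))/3 = (⅓)*4 = 4/3)
J(p, H) = 8*H/3 (J(p, H) = (H + H)*(4/3) = (2*H)*(4/3) = 8*H/3)
10*J(3, h) + 2 = 10*((8/3)*(-15)) + 2 = 10*(-40) + 2 = -400 + 2 = -398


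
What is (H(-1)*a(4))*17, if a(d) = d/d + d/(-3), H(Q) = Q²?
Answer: -17/3 ≈ -5.6667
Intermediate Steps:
a(d) = 1 - d/3 (a(d) = 1 + d*(-⅓) = 1 - d/3)
(H(-1)*a(4))*17 = ((-1)²*(1 - ⅓*4))*17 = (1*(1 - 4/3))*17 = (1*(-⅓))*17 = -⅓*17 = -17/3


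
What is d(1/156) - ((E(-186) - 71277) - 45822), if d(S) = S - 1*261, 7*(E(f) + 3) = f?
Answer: 127619395/1092 ≈ 1.1687e+5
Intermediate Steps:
E(f) = -3 + f/7
d(S) = -261 + S (d(S) = S - 261 = -261 + S)
d(1/156) - ((E(-186) - 71277) - 45822) = (-261 + 1/156) - (((-3 + (⅐)*(-186)) - 71277) - 45822) = (-261 + 1/156) - (((-3 - 186/7) - 71277) - 45822) = -40715/156 - ((-207/7 - 71277) - 45822) = -40715/156 - (-499146/7 - 45822) = -40715/156 - 1*(-819900/7) = -40715/156 + 819900/7 = 127619395/1092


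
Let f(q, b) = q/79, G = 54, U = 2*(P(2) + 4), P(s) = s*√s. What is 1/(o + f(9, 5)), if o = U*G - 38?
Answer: 2459665/387028033 - 1348056*√2/387028033 ≈ 0.0014294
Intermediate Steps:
P(s) = s^(3/2)
U = 8 + 4*√2 (U = 2*(2^(3/2) + 4) = 2*(2*√2 + 4) = 2*(4 + 2*√2) = 8 + 4*√2 ≈ 13.657)
f(q, b) = q/79 (f(q, b) = q*(1/79) = q/79)
o = 394 + 216*√2 (o = (8 + 4*√2)*54 - 38 = (432 + 216*√2) - 38 = 394 + 216*√2 ≈ 699.47)
1/(o + f(9, 5)) = 1/((394 + 216*√2) + (1/79)*9) = 1/((394 + 216*√2) + 9/79) = 1/(31135/79 + 216*√2)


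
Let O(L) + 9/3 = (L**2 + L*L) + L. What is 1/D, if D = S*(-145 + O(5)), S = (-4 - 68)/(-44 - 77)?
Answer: -121/6696 ≈ -0.018070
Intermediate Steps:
O(L) = -3 + L + 2*L**2 (O(L) = -3 + ((L**2 + L*L) + L) = -3 + ((L**2 + L**2) + L) = -3 + (2*L**2 + L) = -3 + (L + 2*L**2) = -3 + L + 2*L**2)
S = 72/121 (S = -72/(-121) = -72*(-1/121) = 72/121 ≈ 0.59504)
D = -6696/121 (D = 72*(-145 + (-3 + 5 + 2*5**2))/121 = 72*(-145 + (-3 + 5 + 2*25))/121 = 72*(-145 + (-3 + 5 + 50))/121 = 72*(-145 + 52)/121 = (72/121)*(-93) = -6696/121 ≈ -55.339)
1/D = 1/(-6696/121) = -121/6696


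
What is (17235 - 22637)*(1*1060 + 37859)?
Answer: -210240438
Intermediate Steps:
(17235 - 22637)*(1*1060 + 37859) = -5402*(1060 + 37859) = -5402*38919 = -210240438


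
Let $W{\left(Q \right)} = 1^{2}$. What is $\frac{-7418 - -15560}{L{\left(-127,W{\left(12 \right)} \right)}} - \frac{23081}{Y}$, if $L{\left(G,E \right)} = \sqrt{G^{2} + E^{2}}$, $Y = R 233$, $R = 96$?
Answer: $- \frac{23081}{22368} + \frac{4071 \sqrt{16130}}{8065} \approx 63.076$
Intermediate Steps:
$Y = 22368$ ($Y = 96 \cdot 233 = 22368$)
$W{\left(Q \right)} = 1$
$L{\left(G,E \right)} = \sqrt{E^{2} + G^{2}}$
$\frac{-7418 - -15560}{L{\left(-127,W{\left(12 \right)} \right)}} - \frac{23081}{Y} = \frac{-7418 - -15560}{\sqrt{1^{2} + \left(-127\right)^{2}}} - \frac{23081}{22368} = \frac{-7418 + 15560}{\sqrt{1 + 16129}} - \frac{23081}{22368} = \frac{8142}{\sqrt{16130}} - \frac{23081}{22368} = 8142 \frac{\sqrt{16130}}{16130} - \frac{23081}{22368} = \frac{4071 \sqrt{16130}}{8065} - \frac{23081}{22368} = - \frac{23081}{22368} + \frac{4071 \sqrt{16130}}{8065}$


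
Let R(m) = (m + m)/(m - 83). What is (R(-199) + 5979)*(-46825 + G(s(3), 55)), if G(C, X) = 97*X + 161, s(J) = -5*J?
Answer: -34850183302/141 ≈ -2.4716e+8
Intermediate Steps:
G(C, X) = 161 + 97*X
R(m) = 2*m/(-83 + m) (R(m) = (2*m)/(-83 + m) = 2*m/(-83 + m))
(R(-199) + 5979)*(-46825 + G(s(3), 55)) = (2*(-199)/(-83 - 199) + 5979)*(-46825 + (161 + 97*55)) = (2*(-199)/(-282) + 5979)*(-46825 + (161 + 5335)) = (2*(-199)*(-1/282) + 5979)*(-46825 + 5496) = (199/141 + 5979)*(-41329) = (843238/141)*(-41329) = -34850183302/141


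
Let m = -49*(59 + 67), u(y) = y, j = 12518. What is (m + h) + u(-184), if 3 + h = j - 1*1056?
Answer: 5101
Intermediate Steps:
h = 11459 (h = -3 + (12518 - 1*1056) = -3 + (12518 - 1056) = -3 + 11462 = 11459)
m = -6174 (m = -49*126 = -6174)
(m + h) + u(-184) = (-6174 + 11459) - 184 = 5285 - 184 = 5101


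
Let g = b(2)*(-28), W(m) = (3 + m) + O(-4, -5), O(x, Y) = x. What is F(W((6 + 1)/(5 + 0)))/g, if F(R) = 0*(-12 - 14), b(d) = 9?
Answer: 0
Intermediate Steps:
W(m) = -1 + m (W(m) = (3 + m) - 4 = -1 + m)
g = -252 (g = 9*(-28) = -252)
F(R) = 0 (F(R) = 0*(-26) = 0)
F(W((6 + 1)/(5 + 0)))/g = 0/(-252) = 0*(-1/252) = 0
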